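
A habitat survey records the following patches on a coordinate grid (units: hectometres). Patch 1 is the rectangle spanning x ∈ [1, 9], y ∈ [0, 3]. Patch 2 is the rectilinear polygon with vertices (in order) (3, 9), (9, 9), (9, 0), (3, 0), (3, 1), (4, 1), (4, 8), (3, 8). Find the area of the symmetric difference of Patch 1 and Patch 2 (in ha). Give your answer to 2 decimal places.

39.00

|Patch 1| = 24, |Patch 2| = 47, |Patch 1∩Patch 2| = 16.
|Patch 1 △ Patch 2| = |Patch 1| + |Patch 2| − 2·|Patch 1∩Patch 2| = 24 + 47 − 32 = 39.00.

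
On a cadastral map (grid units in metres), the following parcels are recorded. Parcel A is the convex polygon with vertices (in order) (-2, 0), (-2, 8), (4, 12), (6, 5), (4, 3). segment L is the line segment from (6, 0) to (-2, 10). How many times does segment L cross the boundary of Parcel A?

The segment meets the boundary at (-0.957,8.696), (3.714,2.857).

2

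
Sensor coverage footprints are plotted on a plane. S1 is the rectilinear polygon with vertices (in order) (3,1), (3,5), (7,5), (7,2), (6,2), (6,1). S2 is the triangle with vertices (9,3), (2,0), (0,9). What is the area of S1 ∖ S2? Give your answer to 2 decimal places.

0.95

|S1| = 15, |S1∩S2| = 14.0476.
|S1 ∖ S2| = |S1| − |S1∩S2| = 15 − 14.0476 = 0.95.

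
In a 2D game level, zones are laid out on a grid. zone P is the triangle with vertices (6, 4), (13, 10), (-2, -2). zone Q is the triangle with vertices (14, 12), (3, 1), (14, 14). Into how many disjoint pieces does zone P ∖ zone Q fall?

2

zone P ∖ zone Q splits into 2 disjoint pieces (area 1, area 1.2832).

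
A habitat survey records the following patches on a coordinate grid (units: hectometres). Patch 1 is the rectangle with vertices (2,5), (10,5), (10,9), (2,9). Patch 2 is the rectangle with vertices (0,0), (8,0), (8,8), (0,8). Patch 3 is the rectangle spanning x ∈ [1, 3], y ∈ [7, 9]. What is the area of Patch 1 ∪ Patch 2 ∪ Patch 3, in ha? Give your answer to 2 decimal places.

By inclusion–exclusion:
Individual areas: |Patch 1| = 32, |Patch 2| = 64, |Patch 3| = 4.
|Patch 1∩Patch 2|: x∈[2,8], y∈[5,8] → 6·3 = 18.
|Patch 1∩Patch 3|: x∈[2,3], y∈[7,9] → 1·2 = 2.
|Patch 2∩Patch 3|: x∈[1,3], y∈[7,8] → 2·1 = 2.
|Patch 1∩Patch 2∩Patch 3| = 1.
|Patch 1 ∪ Patch 2 ∪ Patch 3| = 100 − 22 + 1 = 79.00.

79.00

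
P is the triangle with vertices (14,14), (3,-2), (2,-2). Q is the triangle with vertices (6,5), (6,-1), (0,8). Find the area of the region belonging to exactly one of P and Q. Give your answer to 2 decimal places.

23.20

|P| = 8, |Q| = 18, |P∩Q| = 1.399.
|P △ Q| = |P| + |Q| − 2·|P∩Q| = 8 + 18 − 2.7981 = 23.20.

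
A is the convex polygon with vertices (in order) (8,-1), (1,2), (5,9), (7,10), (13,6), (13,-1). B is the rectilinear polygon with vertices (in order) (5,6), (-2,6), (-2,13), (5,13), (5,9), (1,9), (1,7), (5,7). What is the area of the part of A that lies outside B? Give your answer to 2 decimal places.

|A| = 90.5, |A∩B| = 1.4286.
|A ∖ B| = |A| − |A∩B| = 90.5 − 1.4286 = 89.07.

89.07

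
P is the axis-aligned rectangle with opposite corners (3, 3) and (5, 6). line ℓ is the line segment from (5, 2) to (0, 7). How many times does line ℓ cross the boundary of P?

2

The segment meets the boundary at (3,4), (4,3).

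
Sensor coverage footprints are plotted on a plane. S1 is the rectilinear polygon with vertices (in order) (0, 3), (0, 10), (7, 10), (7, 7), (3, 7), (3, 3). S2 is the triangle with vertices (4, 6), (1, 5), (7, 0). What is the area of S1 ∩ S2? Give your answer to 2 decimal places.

2.33

The intersection is the polygon with vertices (3,3.333), (1,5), (3,5.667).
By the shoelace formula its area is 2.33.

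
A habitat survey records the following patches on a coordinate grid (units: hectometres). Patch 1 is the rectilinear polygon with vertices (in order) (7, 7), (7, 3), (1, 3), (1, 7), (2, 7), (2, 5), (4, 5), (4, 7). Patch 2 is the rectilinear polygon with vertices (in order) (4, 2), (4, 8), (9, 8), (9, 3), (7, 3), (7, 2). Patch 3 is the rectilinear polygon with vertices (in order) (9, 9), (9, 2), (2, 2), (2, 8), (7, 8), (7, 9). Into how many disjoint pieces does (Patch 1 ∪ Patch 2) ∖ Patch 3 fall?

(Patch 1 ∪ Patch 2) ∖ Patch 3 is a single connected region.

1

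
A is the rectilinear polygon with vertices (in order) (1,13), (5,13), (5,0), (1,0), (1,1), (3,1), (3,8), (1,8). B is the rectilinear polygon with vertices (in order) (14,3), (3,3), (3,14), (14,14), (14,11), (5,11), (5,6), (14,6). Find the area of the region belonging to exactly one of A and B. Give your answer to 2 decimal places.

74.00

|A| = 38, |B| = 76, |A∩B| = 20.
|A △ B| = |A| + |B| − 2·|A∩B| = 38 + 76 − 40 = 74.00.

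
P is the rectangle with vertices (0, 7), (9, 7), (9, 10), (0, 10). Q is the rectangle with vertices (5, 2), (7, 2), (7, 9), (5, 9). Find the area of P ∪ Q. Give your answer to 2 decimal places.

By inclusion–exclusion:
Individual areas: |P| = 27, |Q| = 14.
|P∩Q|: x∈[5,7], y∈[7,9] → 2·2 = 4.
|P ∪ Q| = 41 − 4 = 37.00.

37.00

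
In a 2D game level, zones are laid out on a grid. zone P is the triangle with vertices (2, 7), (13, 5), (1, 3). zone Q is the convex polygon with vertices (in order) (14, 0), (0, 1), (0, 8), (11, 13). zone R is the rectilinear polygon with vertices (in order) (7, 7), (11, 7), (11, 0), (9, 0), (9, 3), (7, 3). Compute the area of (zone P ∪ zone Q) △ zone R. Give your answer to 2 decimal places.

|zone P ∪ zone Q| = 128.0041.
|(zone P ∪ zone Q) ∩ zone R| = 21.4286.
|(zone P ∪ zone Q) △ zone R| = 128.0041 + 22 − 42.8571 = 107.15.

107.15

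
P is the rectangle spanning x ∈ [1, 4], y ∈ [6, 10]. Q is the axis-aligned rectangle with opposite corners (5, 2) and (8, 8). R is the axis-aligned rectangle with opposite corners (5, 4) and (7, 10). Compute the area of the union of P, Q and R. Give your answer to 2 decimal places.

By inclusion–exclusion:
Individual areas: |P| = 12, |Q| = 18, |R| = 12.
|P∩Q| = 0 (no overlap).
|P∩R| = 0 (no overlap).
|Q∩R|: x∈[5,7], y∈[4,8] → 2·4 = 8.
|P∩Q∩R| = 0.
|P ∪ Q ∪ R| = 42 − 8 + 0 = 34.00.

34.00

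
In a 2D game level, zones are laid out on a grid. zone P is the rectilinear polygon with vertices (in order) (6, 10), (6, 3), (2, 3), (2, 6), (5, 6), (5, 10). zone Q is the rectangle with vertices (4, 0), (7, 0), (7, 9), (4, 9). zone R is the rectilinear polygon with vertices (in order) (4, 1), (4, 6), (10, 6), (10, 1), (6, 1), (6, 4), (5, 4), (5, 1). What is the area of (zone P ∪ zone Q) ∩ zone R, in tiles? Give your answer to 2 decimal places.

|zone P ∪ zone Q| = 34.
|(zone P ∪ zone Q) ∩ zone R| = 12.00.

12.00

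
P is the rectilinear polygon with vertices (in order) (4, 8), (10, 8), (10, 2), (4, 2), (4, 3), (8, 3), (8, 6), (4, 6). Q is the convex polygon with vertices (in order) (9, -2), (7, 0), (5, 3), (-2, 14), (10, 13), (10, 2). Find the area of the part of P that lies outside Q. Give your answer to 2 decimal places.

1.33

|P| = 24, |P∩Q| = 22.6667.
|P ∖ Q| = |P| − |P∩Q| = 24 − 22.6667 = 1.33.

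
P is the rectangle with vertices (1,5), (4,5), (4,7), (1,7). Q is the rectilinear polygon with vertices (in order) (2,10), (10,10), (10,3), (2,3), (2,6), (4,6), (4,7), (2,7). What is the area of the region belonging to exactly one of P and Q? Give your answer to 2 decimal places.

56.00

|P| = 6, |Q| = 54, |P∩Q| = 2.
|P △ Q| = |P| + |Q| − 2·|P∩Q| = 6 + 54 − 4 = 56.00.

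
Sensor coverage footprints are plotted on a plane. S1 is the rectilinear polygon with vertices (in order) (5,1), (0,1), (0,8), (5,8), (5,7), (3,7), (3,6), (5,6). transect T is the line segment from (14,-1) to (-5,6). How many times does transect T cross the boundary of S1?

2

The segment meets the boundary at (0,4.158), (5,2.316).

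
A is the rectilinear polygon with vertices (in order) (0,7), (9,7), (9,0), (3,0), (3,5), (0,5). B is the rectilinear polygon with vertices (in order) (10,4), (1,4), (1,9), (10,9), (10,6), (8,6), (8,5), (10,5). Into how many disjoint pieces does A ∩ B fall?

A ∩ B is a single connected region.

1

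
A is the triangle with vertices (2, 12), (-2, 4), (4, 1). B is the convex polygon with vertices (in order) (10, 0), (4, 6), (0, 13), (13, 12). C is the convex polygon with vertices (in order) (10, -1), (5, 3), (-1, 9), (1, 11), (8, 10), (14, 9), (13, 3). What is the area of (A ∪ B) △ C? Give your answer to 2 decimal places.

|A ∪ B| = 116.8333.
|(A ∪ B) ∩ C| = 68.8578.
|(A ∪ B) △ C| = 116.8333 + 100.5 − 137.7156 = 79.62.

79.62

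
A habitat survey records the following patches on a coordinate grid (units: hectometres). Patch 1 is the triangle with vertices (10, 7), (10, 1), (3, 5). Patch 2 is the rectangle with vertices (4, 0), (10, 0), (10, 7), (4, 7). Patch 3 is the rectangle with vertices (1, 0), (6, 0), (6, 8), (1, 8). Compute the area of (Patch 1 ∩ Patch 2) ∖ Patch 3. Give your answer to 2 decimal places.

|Patch 1 ∩ Patch 2| = 20.5714.
|(Patch 1 ∩ Patch 2) ∩ Patch 3| = 3.4286.
|(Patch 1 ∩ Patch 2) ∖ Patch 3| = 20.5714 − 3.4286 = 17.14.

17.14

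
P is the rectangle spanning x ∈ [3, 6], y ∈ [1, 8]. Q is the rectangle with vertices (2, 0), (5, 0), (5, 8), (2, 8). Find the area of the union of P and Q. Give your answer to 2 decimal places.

31.00

By inclusion–exclusion:
Individual areas: |P| = 21, |Q| = 24.
|P∩Q|: x∈[3,5], y∈[1,8] → 2·7 = 14.
|P ∪ Q| = 45 − 14 = 31.00.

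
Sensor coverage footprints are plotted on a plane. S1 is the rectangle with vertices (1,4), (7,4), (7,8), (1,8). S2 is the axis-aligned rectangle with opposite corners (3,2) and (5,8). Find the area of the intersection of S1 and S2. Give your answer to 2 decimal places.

|S1∩S2|: x∈[3,5], y∈[4,8] → 2·4 = 8.

8.00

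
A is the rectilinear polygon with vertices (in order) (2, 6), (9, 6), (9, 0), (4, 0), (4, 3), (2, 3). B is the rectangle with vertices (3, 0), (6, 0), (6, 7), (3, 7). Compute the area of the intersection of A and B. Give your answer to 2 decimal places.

15.00

The intersection is the polygon with vertices (6,6), (6,0), (4,0), (4,3), (3,3), (3,6).
By the shoelace formula its area is 15.00.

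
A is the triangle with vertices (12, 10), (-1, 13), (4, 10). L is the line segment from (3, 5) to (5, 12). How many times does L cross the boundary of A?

2

The segment meets the boundary at (4.897,11.639), (4.429,10).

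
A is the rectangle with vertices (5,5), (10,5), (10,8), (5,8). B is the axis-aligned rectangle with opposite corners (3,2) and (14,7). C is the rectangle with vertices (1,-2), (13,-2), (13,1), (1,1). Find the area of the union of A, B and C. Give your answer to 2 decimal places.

By inclusion–exclusion:
Individual areas: |A| = 15, |B| = 55, |C| = 36.
|A∩B|: x∈[5,10], y∈[5,7] → 5·2 = 10.
|A∩C| = 0 (no overlap).
|B∩C| = 0 (no overlap).
|A∩B∩C| = 0.
|A ∪ B ∪ C| = 106 − 10 + 0 = 96.00.

96.00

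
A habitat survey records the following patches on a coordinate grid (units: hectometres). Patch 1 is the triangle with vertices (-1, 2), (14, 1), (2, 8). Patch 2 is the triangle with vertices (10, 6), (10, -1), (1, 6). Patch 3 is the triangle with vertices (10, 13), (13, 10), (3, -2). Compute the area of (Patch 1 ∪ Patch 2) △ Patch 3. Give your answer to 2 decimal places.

70.44

|Patch 1 ∪ Patch 2| = 56.2077.
|(Patch 1 ∪ Patch 2) ∩ Patch 3| = 9.3856.
|(Patch 1 ∪ Patch 2) △ Patch 3| = 56.2077 + 33 − 18.7712 = 70.44.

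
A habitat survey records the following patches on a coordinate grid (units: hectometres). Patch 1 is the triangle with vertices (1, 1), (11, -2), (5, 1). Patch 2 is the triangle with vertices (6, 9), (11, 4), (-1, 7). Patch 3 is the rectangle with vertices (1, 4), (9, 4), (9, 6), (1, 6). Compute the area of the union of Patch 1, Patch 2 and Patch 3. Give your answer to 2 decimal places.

By inclusion–exclusion:
Individual areas: |Patch 1| = 6, |Patch 2| = 22.5, |Patch 3| = 16.
|Patch 1∩Patch 2| = 0.
|Patch 1∩Patch 3| = 0.
|Patch 2∩Patch 3| = 4.5.
|Patch 1∩Patch 2∩Patch 3| = 0.
|Patch 1 ∪ Patch 2 ∪ Patch 3| = 44.5 − 4.5 + 0 = 40.00.

40.00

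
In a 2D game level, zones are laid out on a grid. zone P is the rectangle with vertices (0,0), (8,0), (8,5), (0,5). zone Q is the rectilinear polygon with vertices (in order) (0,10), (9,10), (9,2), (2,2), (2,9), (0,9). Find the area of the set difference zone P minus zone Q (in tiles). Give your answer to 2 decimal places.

22.00

|zone P| = 40, |zone P∩zone Q| = 18.
|zone P ∖ zone Q| = |zone P| − |zone P∩zone Q| = 40 − 18 = 22.00.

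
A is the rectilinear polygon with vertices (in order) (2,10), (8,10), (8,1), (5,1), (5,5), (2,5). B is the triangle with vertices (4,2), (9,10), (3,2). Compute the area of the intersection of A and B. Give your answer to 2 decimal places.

2.00

The intersection is the polygon with vertices (8,8.4), (5,3.6), (5,4.667), (8,8.667).
By the shoelace formula its area is 2.00.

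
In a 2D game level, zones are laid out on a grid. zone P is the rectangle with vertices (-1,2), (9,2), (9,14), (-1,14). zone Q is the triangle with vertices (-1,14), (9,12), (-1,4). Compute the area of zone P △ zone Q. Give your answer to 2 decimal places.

70.00

|zone P| = 120, |zone Q| = 50, |zone P∩zone Q| = 50.
|zone P △ zone Q| = |zone P| + |zone Q| − 2·|zone P∩zone Q| = 120 + 50 − 100 = 70.00.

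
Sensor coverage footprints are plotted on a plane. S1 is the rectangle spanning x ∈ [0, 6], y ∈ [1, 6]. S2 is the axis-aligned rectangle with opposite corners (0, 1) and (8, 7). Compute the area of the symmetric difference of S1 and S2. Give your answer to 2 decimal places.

18.00

|S1∩S2|: x∈[0,6], y∈[1,6] → 6·5 = 30.
|S1 △ S2| = |S1| + |S2| − 2·|S1∩S2| = 30 + 48 − 60 = 18.00.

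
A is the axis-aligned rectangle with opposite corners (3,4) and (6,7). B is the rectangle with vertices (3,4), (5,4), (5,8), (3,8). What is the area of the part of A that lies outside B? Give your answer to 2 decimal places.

|A∩B|: x∈[3,5], y∈[4,7] → 2·3 = 6.
|A| = 9.
|A ∖ B| = |A| − |A∩B| = 9 − 6 = 3.00.

3.00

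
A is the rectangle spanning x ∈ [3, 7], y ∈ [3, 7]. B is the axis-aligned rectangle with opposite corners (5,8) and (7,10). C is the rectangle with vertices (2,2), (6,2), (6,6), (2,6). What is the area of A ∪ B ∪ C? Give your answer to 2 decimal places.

By inclusion–exclusion:
Individual areas: |A| = 16, |B| = 4, |C| = 16.
|A∩B| = 0 (no overlap).
|A∩C|: x∈[3,6], y∈[3,6] → 3·3 = 9.
|B∩C| = 0 (no overlap).
|A∩B∩C| = 0.
|A ∪ B ∪ C| = 36 − 9 + 0 = 27.00.

27.00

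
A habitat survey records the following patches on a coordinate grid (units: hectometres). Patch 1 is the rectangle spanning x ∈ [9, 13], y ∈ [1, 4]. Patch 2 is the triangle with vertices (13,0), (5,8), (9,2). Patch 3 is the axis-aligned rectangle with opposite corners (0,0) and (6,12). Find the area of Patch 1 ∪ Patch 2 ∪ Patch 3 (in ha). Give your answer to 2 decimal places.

88.25

By inclusion–exclusion:
Individual areas: |Patch 1| = 12, |Patch 2| = 8, |Patch 3| = 72.
|Patch 1∩Patch 2| = 3.5.
|Patch 1∩Patch 3| = 0 (no overlap).
|Patch 2∩Patch 3| = 0.25.
|Patch 1∩Patch 2∩Patch 3| = 0.
|Patch 1 ∪ Patch 2 ∪ Patch 3| = 92 − 3.75 + 0 = 88.25.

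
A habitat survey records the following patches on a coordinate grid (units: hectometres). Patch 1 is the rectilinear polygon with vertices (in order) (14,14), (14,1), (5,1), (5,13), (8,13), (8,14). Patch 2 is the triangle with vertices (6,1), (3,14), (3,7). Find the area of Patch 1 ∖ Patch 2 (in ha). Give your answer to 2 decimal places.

112.83

|Patch 1| = 114, |Patch 1∩Patch 2| = 1.1667.
|Patch 1 ∖ Patch 2| = |Patch 1| − |Patch 1∩Patch 2| = 114 − 1.1667 = 112.83.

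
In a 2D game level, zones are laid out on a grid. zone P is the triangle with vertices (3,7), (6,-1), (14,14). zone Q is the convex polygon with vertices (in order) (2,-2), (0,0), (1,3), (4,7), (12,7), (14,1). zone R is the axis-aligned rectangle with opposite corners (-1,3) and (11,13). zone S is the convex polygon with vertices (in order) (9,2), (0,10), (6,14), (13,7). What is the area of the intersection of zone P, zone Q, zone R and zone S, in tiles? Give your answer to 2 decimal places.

The intersection is the polygon with vertices (10.267,7), (8.133,3), (7.875,3), (3.75,6.667), (4,7).
By the shoelace formula its area is 14.20.

14.20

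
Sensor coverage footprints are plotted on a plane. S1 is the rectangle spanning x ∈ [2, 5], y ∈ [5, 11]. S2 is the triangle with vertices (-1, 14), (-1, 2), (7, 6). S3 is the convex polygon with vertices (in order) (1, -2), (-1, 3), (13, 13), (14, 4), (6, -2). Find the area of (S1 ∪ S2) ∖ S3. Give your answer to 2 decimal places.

39.96

|S1 ∪ S2| = 52.5.
|(S1 ∪ S2) ∩ S3| = 12.5417.
|(S1 ∪ S2) ∖ S3| = 52.5 − 12.5417 = 39.96.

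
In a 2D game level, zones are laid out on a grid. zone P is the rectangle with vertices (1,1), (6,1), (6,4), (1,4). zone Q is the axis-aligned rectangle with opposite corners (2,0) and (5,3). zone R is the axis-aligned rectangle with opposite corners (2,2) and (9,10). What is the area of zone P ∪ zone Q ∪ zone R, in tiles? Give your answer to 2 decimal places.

By inclusion–exclusion:
Individual areas: |zone P| = 15, |zone Q| = 9, |zone R| = 56.
|zone P∩zone Q|: x∈[2,5], y∈[1,3] → 3·2 = 6.
|zone P∩zone R|: x∈[2,6], y∈[2,4] → 4·2 = 8.
|zone Q∩zone R|: x∈[2,5], y∈[2,3] → 3·1 = 3.
|zone P∩zone Q∩zone R| = 3.
|zone P ∪ zone Q ∪ zone R| = 80 − 17 + 3 = 66.00.

66.00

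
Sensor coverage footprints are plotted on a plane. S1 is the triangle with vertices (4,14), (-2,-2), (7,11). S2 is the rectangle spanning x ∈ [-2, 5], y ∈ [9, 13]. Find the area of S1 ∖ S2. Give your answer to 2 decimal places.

|S1| = 33, |S1∩S2| = 8.5.
|S1 ∖ S2| = |S1| − |S1∩S2| = 33 − 8.5 = 24.50.

24.50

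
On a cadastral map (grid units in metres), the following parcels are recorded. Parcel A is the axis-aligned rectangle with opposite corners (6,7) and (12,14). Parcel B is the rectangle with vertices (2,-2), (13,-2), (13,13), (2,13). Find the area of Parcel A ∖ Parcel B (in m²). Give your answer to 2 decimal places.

6.00

|Parcel A∩Parcel B|: x∈[6,12], y∈[7,13] → 6·6 = 36.
|Parcel A| = 42.
|Parcel A ∖ Parcel B| = |Parcel A| − |Parcel A∩Parcel B| = 42 − 36 = 6.00.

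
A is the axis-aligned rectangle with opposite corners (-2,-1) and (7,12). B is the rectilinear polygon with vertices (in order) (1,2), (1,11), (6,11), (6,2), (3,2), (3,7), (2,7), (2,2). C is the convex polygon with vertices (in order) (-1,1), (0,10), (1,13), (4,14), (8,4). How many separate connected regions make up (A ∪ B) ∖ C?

(A ∪ B) ∖ C splits into 2 disjoint pieces (area 46.8333, area 6.05).

2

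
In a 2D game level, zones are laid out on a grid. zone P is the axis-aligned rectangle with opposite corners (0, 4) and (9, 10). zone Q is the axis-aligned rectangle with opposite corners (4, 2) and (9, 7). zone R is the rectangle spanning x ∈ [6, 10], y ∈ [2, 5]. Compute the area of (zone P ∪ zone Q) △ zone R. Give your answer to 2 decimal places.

58.00

|zone P ∪ zone Q| = 64.
|(zone P ∪ zone Q) ∩ zone R| = 9.
|(zone P ∪ zone Q) △ zone R| = 64 + 12 − 18 = 58.00.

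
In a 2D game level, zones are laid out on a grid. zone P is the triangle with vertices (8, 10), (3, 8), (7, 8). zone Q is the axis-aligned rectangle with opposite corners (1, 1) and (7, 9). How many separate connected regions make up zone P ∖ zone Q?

zone P ∖ zone Q is a single connected region.

1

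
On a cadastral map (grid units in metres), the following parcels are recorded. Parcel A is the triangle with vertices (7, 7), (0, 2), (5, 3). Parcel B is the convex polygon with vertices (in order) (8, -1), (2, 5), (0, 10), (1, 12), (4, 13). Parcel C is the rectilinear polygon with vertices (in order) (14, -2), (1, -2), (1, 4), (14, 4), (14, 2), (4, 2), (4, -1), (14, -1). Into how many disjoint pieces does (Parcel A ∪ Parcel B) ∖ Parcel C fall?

3

(Parcel A ∪ Parcel B) ∖ Parcel C splits into 3 disjoint pieces (area 37.1414, area 3.2143, area 0.2571).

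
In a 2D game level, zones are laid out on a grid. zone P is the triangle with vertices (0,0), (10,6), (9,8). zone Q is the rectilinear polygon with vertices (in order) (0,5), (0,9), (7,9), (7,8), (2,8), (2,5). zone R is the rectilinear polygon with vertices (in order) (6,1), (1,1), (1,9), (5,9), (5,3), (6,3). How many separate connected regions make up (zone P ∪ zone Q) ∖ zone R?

(zone P ∪ zone Q) ∖ zone R splits into 4 disjoint pieces (area 9.3889, area 0.2708, area 4, area 2).

4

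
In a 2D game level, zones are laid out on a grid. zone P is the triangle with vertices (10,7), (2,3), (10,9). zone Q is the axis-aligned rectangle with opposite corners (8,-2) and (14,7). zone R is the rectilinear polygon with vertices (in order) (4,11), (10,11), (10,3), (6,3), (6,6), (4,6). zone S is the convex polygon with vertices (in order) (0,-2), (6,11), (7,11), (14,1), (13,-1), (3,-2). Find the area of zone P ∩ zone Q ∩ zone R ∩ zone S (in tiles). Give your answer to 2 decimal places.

0.99

The intersection is the polygon with vertices (9.8,7), (9.852,6.926), (8,6), (8,7).
By the shoelace formula its area is 0.99.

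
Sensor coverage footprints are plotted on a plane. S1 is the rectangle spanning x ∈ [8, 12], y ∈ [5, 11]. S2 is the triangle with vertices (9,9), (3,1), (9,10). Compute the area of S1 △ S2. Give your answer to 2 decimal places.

25.17

|S1| = 24, |S2| = 3, |S1∩S2| = 0.9167.
|S1 △ S2| = |S1| + |S2| − 2·|S1∩S2| = 24 + 3 − 1.8333 = 25.17.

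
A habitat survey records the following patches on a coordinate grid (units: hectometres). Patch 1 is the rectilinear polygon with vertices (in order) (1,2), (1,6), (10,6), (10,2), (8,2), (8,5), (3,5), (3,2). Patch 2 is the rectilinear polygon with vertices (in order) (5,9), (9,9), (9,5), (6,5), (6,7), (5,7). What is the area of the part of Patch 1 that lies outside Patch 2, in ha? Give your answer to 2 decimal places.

18.00

|Patch 1| = 21, |Patch 1∩Patch 2| = 3.
|Patch 1 ∖ Patch 2| = |Patch 1| − |Patch 1∩Patch 2| = 21 − 3 = 18.00.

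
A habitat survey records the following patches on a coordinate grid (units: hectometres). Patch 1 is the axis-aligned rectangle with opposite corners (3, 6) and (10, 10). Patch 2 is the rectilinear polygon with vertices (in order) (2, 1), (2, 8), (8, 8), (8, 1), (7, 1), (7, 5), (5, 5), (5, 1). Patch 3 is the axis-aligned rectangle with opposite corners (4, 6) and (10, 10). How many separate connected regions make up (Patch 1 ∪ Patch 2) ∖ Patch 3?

(Patch 1 ∪ Patch 2) ∖ Patch 3 is a single connected region.

1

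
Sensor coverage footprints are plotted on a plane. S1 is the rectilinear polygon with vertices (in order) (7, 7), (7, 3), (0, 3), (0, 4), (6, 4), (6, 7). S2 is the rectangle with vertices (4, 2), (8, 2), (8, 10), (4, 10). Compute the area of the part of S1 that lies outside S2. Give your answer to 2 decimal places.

4.00

|S1| = 10, |S1∩S2| = 6.
|S1 ∖ S2| = |S1| − |S1∩S2| = 10 − 6 = 4.00.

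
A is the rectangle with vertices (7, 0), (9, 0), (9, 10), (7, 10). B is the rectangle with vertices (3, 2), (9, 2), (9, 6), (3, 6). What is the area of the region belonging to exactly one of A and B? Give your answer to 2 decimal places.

28.00

|A∩B|: x∈[7,9], y∈[2,6] → 2·4 = 8.
|A △ B| = |A| + |B| − 2·|A∩B| = 20 + 24 − 16 = 28.00.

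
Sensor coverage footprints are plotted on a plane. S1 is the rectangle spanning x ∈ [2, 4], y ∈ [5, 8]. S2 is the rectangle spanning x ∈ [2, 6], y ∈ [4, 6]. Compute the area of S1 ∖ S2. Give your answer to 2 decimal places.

4.00

|S1∩S2|: x∈[2,4], y∈[5,6] → 2·1 = 2.
|S1| = 6.
|S1 ∖ S2| = |S1| − |S1∩S2| = 6 − 2 = 4.00.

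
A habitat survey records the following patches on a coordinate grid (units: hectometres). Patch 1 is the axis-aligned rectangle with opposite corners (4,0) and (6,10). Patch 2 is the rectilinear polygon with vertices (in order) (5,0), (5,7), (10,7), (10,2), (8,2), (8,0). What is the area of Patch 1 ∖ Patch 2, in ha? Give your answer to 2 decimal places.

|Patch 1| = 20, |Patch 1∩Patch 2| = 7.
|Patch 1 ∖ Patch 2| = |Patch 1| − |Patch 1∩Patch 2| = 20 − 7 = 13.00.

13.00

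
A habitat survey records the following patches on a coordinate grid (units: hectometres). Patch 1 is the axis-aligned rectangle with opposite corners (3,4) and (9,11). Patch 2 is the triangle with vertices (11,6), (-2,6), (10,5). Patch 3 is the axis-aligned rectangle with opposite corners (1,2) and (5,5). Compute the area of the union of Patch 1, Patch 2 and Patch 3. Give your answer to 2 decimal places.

54.50

By inclusion–exclusion:
Individual areas: |Patch 1| = 42, |Patch 2| = 6.5, |Patch 3| = 12.
|Patch 1∩Patch 2| = 4.
|Patch 1∩Patch 3|: x∈[3,5], y∈[4,5] → 2·1 = 2.
|Patch 2∩Patch 3| = 0.
|Patch 1∩Patch 2∩Patch 3| = 0.
|Patch 1 ∪ Patch 2 ∪ Patch 3| = 60.5 − 6 + 0 = 54.50.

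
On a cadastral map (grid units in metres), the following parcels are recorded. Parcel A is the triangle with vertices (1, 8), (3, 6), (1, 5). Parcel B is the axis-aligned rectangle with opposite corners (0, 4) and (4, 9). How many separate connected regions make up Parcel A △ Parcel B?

Parcel A △ Parcel B is a single connected region.

1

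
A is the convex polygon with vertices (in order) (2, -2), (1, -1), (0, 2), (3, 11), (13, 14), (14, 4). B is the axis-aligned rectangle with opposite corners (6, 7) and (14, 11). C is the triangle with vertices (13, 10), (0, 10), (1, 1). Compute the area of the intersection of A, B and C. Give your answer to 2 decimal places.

15.00

The intersection is the polygon with vertices (6,7), (6,10), (13,10), (9,7).
By the shoelace formula its area is 15.00.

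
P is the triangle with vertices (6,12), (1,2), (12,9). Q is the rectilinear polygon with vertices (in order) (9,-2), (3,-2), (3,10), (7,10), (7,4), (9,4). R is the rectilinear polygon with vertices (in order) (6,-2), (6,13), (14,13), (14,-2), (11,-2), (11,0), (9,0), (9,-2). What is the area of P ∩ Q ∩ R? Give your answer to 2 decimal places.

The intersection is the polygon with vertices (7,10), (7,5.818), (6,5.182), (6,10).
By the shoelace formula its area is 4.50.

4.50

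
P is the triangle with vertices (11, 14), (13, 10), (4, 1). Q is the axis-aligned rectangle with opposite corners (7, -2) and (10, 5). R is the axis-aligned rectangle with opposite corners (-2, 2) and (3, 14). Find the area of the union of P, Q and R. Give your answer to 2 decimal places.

107.50

By inclusion–exclusion:
Individual areas: |P| = 27, |Q| = 21, |R| = 60.
|P∩Q| = 0.5.
|P∩R| = 0.
|Q∩R| = 0 (no overlap).
|P∩Q∩R| = 0.
|P ∪ Q ∪ R| = 108 − 0.5 + 0 = 107.50.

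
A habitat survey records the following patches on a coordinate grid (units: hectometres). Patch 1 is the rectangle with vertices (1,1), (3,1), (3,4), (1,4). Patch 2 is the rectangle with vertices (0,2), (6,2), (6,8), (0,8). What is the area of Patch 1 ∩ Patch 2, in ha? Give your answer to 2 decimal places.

|Patch 1∩Patch 2|: x∈[1,3], y∈[2,4] → 2·2 = 4.

4.00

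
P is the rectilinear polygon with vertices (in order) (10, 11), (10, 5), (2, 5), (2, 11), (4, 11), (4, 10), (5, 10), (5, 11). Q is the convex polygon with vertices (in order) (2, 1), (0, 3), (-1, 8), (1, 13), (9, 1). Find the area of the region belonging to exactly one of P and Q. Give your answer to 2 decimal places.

79.50

|P| = 47, |Q| = 60.5, |P∩Q| = 14.
|P △ Q| = |P| + |Q| − 2·|P∩Q| = 47 + 60.5 − 28 = 79.50.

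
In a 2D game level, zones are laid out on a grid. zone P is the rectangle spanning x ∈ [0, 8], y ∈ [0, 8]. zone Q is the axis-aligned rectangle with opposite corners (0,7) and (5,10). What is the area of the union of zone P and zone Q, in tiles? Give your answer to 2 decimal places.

74.00

By inclusion–exclusion:
Individual areas: |zone P| = 64, |zone Q| = 15.
|zone P∩zone Q|: x∈[0,5], y∈[7,8] → 5·1 = 5.
|zone P ∪ zone Q| = 79 − 5 = 74.00.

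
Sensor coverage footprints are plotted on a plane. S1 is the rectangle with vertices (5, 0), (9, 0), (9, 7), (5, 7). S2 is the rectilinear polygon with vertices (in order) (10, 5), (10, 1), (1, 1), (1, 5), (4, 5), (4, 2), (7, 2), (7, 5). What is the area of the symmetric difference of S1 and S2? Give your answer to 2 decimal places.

35.00

|S1| = 28, |S2| = 27, |S1∩S2| = 10.
|S1 △ S2| = |S1| + |S2| − 2·|S1∩S2| = 28 + 27 − 20 = 35.00.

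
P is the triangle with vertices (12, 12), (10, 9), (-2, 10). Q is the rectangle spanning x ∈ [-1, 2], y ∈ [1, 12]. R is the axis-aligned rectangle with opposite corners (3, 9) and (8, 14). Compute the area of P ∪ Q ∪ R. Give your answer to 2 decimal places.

By inclusion–exclusion:
Individual areas: |P| = 19, |Q| = 33, |R| = 25.
|P∩Q| = 1.6964.
|P∩R| = 8.4821.
|Q∩R| = 0 (no overlap).
|P∩Q∩R| = 0.
|P ∪ Q ∪ R| = 77 − 10.1786 + 0 = 66.82.

66.82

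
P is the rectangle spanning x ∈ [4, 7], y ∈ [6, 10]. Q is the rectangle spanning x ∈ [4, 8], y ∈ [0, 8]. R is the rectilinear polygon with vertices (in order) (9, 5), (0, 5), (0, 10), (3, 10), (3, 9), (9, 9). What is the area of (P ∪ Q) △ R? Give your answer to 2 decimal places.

|P ∪ Q| = 38.
|(P ∪ Q) ∩ R| = 15.
|(P ∪ Q) △ R| = 38 + 39 − 30 = 47.00.

47.00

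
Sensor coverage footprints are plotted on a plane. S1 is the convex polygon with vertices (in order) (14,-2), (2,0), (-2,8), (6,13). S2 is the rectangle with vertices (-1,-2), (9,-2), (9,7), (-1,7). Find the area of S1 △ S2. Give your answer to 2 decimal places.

83.83

|S1| = 124, |S2| = 90, |S1∩S2| = 65.0833.
|S1 △ S2| = |S1| + |S2| − 2·|S1∩S2| = 124 + 90 − 130.1667 = 83.83.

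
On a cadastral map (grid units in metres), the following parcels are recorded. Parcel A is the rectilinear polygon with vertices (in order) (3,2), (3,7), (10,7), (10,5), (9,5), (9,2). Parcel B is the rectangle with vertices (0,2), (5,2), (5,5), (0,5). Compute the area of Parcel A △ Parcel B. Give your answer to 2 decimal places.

35.00

|Parcel A| = 32, |Parcel B| = 15, |Parcel A∩Parcel B| = 6.
|Parcel A △ Parcel B| = |Parcel A| + |Parcel B| − 2·|Parcel A∩Parcel B| = 32 + 15 − 12 = 35.00.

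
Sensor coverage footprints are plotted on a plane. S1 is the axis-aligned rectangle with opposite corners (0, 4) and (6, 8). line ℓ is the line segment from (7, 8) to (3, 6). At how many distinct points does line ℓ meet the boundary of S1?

1

The segment meets the boundary at (6,7.5).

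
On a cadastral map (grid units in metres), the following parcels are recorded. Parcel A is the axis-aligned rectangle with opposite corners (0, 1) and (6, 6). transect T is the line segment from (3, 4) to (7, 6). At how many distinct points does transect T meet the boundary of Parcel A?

The segment meets the boundary at (6,5.5).

1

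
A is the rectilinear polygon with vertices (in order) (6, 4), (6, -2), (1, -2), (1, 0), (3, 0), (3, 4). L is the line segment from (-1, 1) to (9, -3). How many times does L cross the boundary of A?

2

The segment meets the boundary at (6,-1.8), (1.5,0).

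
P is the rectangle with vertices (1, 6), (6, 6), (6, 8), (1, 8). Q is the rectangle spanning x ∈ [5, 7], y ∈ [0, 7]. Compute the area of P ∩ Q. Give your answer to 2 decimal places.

1.00

|P∩Q|: x∈[5,6], y∈[6,7] → 1·1 = 1.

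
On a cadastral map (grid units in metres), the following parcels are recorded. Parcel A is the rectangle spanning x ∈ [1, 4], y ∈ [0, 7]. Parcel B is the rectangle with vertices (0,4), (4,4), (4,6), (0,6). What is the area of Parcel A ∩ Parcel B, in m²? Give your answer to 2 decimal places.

|Parcel A∩Parcel B|: x∈[1,4], y∈[4,6] → 3·2 = 6.

6.00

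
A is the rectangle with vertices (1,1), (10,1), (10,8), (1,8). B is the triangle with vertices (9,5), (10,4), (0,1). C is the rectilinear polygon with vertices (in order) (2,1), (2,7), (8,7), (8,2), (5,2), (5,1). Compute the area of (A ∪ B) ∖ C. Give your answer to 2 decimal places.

30.07

|A ∪ B| = 63.0722.
|(A ∪ B) ∩ C| = 33.
|(A ∪ B) ∖ C| = 63.0722 − 33 = 30.07.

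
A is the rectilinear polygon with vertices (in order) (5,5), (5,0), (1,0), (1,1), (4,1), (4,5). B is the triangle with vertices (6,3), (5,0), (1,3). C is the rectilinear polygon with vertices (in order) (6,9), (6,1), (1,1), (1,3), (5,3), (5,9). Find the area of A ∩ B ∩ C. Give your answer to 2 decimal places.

2.00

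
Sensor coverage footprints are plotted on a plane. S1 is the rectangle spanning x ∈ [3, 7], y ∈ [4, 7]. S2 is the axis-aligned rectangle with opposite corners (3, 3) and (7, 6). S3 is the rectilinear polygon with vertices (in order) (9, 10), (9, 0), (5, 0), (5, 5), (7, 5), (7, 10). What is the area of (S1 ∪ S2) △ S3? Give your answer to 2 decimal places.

|S1 ∪ S2| = 16.
|(S1 ∪ S2) ∩ S3| = 4.
|(S1 ∪ S2) △ S3| = 16 + 30 − 8 = 38.00.

38.00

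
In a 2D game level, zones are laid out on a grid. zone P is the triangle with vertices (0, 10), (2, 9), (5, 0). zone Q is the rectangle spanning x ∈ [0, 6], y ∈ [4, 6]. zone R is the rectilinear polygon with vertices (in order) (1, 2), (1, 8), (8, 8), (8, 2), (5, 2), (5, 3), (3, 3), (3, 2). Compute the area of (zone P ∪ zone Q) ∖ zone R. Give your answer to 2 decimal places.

4.92

|zone P ∪ zone Q| = 17.8333.
|(zone P ∪ zone Q) ∩ zone R| = 12.9167.
|(zone P ∪ zone Q) ∖ zone R| = 17.8333 − 12.9167 = 4.92.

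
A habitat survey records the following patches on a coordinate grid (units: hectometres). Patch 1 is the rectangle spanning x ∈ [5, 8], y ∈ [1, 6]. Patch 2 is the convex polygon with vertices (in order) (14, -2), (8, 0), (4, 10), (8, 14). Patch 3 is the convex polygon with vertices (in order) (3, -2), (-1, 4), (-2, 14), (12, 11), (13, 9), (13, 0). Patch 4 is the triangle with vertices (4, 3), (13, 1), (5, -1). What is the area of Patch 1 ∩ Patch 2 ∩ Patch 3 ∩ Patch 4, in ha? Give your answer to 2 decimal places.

The intersection is the polygon with vertices (7.6,1), (7.073,2.317), (8,2.111), (8,1).
By the shoelace formula its area is 0.78.

0.78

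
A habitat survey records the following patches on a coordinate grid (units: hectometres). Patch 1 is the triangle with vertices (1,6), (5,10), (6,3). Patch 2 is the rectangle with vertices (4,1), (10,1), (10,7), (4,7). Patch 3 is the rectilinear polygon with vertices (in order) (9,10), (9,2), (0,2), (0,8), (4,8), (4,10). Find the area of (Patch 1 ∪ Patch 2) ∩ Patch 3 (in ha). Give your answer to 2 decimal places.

34.84

|Patch 1 ∪ Patch 2| = 46.3429.
|(Patch 1 ∪ Patch 2) ∩ Patch 3| = 34.84.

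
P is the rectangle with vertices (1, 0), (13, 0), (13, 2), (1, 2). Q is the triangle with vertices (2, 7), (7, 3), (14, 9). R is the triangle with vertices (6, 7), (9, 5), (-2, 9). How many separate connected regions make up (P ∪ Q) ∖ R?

(P ∪ Q) ∖ R splits into 2 disjoint pieces (area 24, area 25.8286).

2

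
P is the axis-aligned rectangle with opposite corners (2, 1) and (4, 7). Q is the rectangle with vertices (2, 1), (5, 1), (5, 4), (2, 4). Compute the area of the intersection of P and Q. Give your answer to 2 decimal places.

6.00

|P∩Q|: x∈[2,4], y∈[1,4] → 2·3 = 6.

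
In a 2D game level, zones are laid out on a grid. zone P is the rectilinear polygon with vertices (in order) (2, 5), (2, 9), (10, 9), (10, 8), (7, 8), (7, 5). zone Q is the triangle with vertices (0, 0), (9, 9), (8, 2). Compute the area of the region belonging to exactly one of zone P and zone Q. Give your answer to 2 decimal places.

|zone P| = 23, |zone Q| = 27, |zone P∩zone Q| = 2.4286.
|zone P △ zone Q| = |zone P| + |zone Q| − 2·|zone P∩zone Q| = 23 + 27 − 4.8571 = 45.14.

45.14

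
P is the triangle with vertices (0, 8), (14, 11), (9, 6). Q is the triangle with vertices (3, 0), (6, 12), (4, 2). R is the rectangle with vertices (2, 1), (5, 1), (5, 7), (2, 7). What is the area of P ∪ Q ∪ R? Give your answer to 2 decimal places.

45.80

By inclusion–exclusion:
Individual areas: |P| = 27.5, |Q| = 3, |R| = 18.
|P∩Q| = 0.4417.
|P∩R| = 0.0278.
|Q∩R| = 2.25.
|P∩Q∩R| = 0.02.
|P ∪ Q ∪ R| = 48.5 − 2.7195 + 0.02 = 45.80.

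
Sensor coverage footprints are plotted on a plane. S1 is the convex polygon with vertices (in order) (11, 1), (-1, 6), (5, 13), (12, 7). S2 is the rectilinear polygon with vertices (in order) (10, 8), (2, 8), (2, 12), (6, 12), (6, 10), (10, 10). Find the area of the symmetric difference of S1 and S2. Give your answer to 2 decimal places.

|S1| = 81, |S2| = 24, |S1∩S2| = 20.3571.
|S1 △ S2| = |S1| + |S2| − 2·|S1∩S2| = 81 + 24 − 40.7143 = 64.29.

64.29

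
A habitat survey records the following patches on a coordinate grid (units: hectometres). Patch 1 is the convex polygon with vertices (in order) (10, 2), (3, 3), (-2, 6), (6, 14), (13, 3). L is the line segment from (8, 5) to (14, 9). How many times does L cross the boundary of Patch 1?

1

The segment meets the boundary at (10.617,6.745).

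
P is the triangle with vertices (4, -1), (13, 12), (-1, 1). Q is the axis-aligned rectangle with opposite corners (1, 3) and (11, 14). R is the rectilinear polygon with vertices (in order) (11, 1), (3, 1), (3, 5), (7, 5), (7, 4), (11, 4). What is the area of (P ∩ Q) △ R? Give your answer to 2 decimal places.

|P ∩ Q| = 22.1895.
|(P ∩ Q) ∩ R| = 7.6479.
|(P ∩ Q) △ R| = 22.1895 + 28 − 15.2957 = 34.89.

34.89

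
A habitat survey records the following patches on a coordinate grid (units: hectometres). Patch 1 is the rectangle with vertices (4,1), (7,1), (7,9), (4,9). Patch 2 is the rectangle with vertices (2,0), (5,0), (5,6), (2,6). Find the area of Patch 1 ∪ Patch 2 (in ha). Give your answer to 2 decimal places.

By inclusion–exclusion:
Individual areas: |Patch 1| = 24, |Patch 2| = 18.
|Patch 1∩Patch 2|: x∈[4,5], y∈[1,6] → 1·5 = 5.
|Patch 1 ∪ Patch 2| = 42 − 5 = 37.00.

37.00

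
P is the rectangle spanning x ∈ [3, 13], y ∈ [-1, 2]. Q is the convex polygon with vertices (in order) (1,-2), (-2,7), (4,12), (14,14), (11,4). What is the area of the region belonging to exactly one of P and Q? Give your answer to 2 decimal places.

|P| = 30, |Q| = 142.5, |P∩Q| = 6.5333.
|P △ Q| = |P| + |Q| − 2·|P∩Q| = 30 + 142.5 − 13.0667 = 159.43.

159.43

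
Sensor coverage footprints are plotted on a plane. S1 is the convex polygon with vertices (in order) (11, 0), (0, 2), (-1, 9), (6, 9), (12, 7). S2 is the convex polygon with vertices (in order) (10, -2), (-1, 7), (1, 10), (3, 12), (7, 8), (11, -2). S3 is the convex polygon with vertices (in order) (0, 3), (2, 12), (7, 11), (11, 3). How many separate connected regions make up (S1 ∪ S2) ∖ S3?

2

(S1 ∪ S2) ∖ S3 splits into 2 disjoint pieces (area 44.8328, area 0.0417).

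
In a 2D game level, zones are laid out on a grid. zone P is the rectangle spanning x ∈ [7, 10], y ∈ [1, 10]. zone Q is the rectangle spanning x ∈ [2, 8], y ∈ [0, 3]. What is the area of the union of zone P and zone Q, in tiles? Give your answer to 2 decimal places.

43.00

By inclusion–exclusion:
Individual areas: |zone P| = 27, |zone Q| = 18.
|zone P∩zone Q|: x∈[7,8], y∈[1,3] → 1·2 = 2.
|zone P ∪ zone Q| = 45 − 2 = 43.00.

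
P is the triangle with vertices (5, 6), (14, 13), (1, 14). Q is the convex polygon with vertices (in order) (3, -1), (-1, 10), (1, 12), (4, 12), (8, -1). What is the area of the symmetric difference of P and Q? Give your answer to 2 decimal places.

|P| = 50, |Q| = 67, |P∩Q| = 8.3138.
|P △ Q| = |P| + |Q| − 2·|P∩Q| = 50 + 67 − 16.6276 = 100.37.

100.37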